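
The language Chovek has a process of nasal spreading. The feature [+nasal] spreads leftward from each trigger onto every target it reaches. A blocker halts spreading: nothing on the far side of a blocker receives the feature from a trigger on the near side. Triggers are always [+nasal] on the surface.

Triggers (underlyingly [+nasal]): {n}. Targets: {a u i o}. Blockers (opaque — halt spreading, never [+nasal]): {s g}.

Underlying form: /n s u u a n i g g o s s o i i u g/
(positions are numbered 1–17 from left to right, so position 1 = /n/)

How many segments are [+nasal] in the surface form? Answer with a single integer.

From /n/ at 1 leftward: word edge.
From /n/ at 6 leftward: 5 /a/ → [+nasal]; 4 /u/ → [+nasal]; 3 /u/ → [+nasal]; 2 /s/ blocks.
Targets with no active source: positions 7 10 13 14 15 16 stay [-nasal].
[+nasal] positions on the surface: 1 3 4 5 6.

5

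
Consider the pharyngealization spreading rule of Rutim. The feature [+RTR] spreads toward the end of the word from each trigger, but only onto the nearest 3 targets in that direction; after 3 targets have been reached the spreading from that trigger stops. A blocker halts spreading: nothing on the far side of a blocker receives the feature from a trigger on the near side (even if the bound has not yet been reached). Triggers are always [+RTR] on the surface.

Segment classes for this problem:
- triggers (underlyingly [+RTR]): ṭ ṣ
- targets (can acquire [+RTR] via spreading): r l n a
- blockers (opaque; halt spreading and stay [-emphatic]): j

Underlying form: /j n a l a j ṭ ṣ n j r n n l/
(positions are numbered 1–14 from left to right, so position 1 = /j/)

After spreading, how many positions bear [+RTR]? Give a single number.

From /ṭ/ at 7 rightward: 8 /ṣ/ is itself a trigger — this domain ends here.
From /ṣ/ at 8 rightward: 9 /n/ → [+RTR]; 10 /j/ blocks.
Targets with no active source: positions 2 3 4 5 11 12 13 14 stay [-emphatic].
[+RTR] positions on the surface: 7 8 9.

3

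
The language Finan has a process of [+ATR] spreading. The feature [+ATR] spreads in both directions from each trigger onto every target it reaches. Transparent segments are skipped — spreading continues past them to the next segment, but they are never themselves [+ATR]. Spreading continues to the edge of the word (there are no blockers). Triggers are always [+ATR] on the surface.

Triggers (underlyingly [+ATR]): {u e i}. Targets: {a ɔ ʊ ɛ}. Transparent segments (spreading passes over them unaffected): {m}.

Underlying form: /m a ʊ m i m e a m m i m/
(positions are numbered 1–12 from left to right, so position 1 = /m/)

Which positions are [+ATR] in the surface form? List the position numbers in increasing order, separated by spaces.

2 3 5 7 8 11

From /i/ at 5 rightward: 6 /m/ transparent; 7 /e/ is itself a trigger — this domain ends here.
From /i/ at 5 leftward: 4 /m/ transparent; 3 /ʊ/ → [+ATR]; 2 /a/ → [+ATR]; 1 /m/ transparent; word edge.
From /e/ at 7 rightward: 8 /a/ → [+ATR]; 9 /m/ transparent; 10 /m/ transparent; 11 /i/ is itself a trigger — this domain ends here.
From /e/ at 7 leftward: 6 /m/ transparent; 5 /i/ is itself a trigger — this domain ends here.
From /i/ at 11 rightward: 12 /m/ transparent; word edge.
From /i/ at 11 leftward: 10 /m/ transparent; 9 /m/ transparent; 8 /a/ → [+ATR]; 7 /e/ is itself a trigger — this domain ends here.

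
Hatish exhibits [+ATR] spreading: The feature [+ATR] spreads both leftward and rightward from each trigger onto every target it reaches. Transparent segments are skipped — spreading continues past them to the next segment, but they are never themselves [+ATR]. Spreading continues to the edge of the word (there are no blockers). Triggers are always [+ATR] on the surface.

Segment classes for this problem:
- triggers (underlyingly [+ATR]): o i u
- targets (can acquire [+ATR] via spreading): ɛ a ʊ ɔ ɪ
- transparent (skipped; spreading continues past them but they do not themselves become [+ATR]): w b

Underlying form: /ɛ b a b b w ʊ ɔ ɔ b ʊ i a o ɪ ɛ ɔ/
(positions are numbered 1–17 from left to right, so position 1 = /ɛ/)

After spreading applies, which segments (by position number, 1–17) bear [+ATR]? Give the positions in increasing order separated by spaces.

1 3 7 8 9 11 12 13 14 15 16 17

From /i/ at 12 rightward: 13 /a/ → [+ATR]; 14 /o/ is itself a trigger — this domain ends here.
From /i/ at 12 leftward: 11 /ʊ/ → [+ATR]; 10 /b/ transparent; 9 /ɔ/ → [+ATR]; 8 /ɔ/ → [+ATR]; 7 /ʊ/ → [+ATR]; 6 /w/ transparent; 5 /b/ transparent; 4 /b/ transparent; 3 /a/ → [+ATR]; 2 /b/ transparent; 1 /ɛ/ → [+ATR]; word edge.
From /o/ at 14 rightward: 15 /ɪ/ → [+ATR]; 16 /ɛ/ → [+ATR]; 17 /ɔ/ → [+ATR]; word edge.
From /o/ at 14 leftward: 13 /a/ → [+ATR]; 12 /i/ is itself a trigger — this domain ends here.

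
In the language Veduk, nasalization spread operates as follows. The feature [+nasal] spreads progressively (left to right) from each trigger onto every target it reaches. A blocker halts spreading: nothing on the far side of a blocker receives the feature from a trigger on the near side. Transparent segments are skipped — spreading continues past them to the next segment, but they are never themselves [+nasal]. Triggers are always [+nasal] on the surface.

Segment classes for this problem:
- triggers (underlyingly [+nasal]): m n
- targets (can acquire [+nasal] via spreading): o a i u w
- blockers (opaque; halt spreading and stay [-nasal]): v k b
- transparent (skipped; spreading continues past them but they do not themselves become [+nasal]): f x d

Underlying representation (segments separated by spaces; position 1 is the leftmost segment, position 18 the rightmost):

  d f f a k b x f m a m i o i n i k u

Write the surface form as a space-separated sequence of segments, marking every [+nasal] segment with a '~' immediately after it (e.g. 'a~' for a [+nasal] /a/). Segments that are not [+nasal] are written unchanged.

From /m/ at 9 rightward: 10 /a/ → [+nasal]; 11 /m/ is itself a trigger — this domain ends here.
From /m/ at 11 rightward: 12 /i/ → [+nasal]; 13 /o/ → [+nasal]; 14 /i/ → [+nasal]; 15 /n/ is itself a trigger — this domain ends here.
From /n/ at 15 rightward: 16 /i/ → [+nasal]; 17 /k/ blocks.
Targets with no active source: positions 4 18 stay [-nasal].
[+nasal] positions on the surface: 9 10 11 12 13 14 15 16.

d f f a k b x f m~ a~ m~ i~ o~ i~ n~ i~ k u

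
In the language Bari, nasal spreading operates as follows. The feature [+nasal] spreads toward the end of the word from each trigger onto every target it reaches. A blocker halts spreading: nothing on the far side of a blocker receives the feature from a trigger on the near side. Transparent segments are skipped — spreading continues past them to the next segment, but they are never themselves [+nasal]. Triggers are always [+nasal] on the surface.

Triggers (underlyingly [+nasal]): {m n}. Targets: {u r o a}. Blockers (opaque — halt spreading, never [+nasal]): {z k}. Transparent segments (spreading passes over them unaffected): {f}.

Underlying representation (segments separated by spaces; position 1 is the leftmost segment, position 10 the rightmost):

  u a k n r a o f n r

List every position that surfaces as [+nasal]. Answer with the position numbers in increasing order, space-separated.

4 5 6 7 9 10

From /n/ at 4 rightward: 5 /r/ → [+nasal]; 6 /a/ → [+nasal]; 7 /o/ → [+nasal]; 8 /f/ transparent; 9 /n/ is itself a trigger — this domain ends here.
From /n/ at 9 rightward: 10 /r/ → [+nasal]; word edge.
Targets with no active source: positions 1 2 stay [-nasal].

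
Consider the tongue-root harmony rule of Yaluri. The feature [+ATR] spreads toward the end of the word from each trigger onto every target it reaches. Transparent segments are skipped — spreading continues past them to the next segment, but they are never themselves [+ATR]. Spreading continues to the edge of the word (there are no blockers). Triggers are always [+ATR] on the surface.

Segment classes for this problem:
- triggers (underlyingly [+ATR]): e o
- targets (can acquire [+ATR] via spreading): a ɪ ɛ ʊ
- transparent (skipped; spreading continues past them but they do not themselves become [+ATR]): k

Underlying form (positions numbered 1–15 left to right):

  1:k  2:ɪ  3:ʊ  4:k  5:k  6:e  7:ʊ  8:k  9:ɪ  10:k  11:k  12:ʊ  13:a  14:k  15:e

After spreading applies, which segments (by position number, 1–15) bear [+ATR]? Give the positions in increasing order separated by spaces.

6 7 9 12 13 15

From /e/ at 6 rightward: 7 /ʊ/ → [+ATR]; 8 /k/ transparent; 9 /ɪ/ → [+ATR]; 10 /k/ transparent; 11 /k/ transparent; 12 /ʊ/ → [+ATR]; 13 /a/ → [+ATR]; 14 /k/ transparent; 15 /e/ is itself a trigger — this domain ends here.
From /e/ at 15 rightward: word edge.
Targets with no active source: positions 2 3 stay [-ATR].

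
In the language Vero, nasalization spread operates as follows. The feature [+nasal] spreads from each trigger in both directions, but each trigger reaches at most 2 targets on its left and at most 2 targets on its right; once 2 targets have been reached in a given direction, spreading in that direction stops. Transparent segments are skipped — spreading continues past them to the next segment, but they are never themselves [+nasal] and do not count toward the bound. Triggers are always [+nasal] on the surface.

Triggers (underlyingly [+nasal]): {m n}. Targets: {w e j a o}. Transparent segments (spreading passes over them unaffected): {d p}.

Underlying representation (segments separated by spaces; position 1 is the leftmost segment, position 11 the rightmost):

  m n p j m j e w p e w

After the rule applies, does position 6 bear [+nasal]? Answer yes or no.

yes

From /m/ at 1 rightward: 2 /n/ is itself a trigger — this domain ends here.
From /m/ at 1 leftward: word edge.
From /n/ at 2 rightward: 3 /p/ transparent; 4 /j/ → [+nasal]; 5 /m/ is itself a trigger — this domain ends here.
From /n/ at 2 leftward: 1 /m/ is itself a trigger — this domain ends here.
From /m/ at 5 rightward: 6 /j/ → [+nasal]; 7 /e/ → [+nasal]; bound reached.
From /m/ at 5 leftward: 4 /j/ → [+nasal]; 3 /p/ transparent; 2 /n/ is itself a trigger — this domain ends here.
Targets with no active source: positions 8 10 11 stay [-nasal].
[+nasal] positions on the surface: 1 2 4 5 6 7.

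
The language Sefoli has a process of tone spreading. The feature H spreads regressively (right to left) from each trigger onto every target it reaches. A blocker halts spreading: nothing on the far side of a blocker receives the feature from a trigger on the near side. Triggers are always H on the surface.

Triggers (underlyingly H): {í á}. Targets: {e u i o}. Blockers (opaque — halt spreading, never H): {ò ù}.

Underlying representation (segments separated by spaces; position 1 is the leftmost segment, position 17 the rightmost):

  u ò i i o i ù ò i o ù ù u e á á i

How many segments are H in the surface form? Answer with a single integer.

From /á/ at 15 leftward: 14 /e/ → H; 13 /u/ → H; 12 /ù/ blocks.
From /á/ at 16 leftward: 15 /á/ is itself a trigger — this domain ends here.
Targets with no active source: positions 1 3 4 5 6 9 10 17 stay [-high tone].
H positions on the surface: 13 14 15 16.

4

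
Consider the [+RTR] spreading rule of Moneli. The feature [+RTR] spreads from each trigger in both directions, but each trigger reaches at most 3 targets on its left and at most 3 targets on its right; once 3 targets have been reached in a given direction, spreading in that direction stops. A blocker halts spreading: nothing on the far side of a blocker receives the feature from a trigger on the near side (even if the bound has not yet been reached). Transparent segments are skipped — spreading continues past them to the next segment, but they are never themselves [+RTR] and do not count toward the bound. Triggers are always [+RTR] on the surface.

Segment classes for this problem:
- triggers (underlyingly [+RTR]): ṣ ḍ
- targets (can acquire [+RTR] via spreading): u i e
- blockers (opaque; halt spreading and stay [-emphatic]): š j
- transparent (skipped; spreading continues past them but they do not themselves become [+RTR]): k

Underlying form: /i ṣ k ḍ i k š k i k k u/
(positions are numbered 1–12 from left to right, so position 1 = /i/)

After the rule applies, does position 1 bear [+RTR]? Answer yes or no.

yes

From /ṣ/ at 2 rightward: 3 /k/ transparent; 4 /ḍ/ is itself a trigger — this domain ends here.
From /ṣ/ at 2 leftward: 1 /i/ → [+RTR]; word edge.
From /ḍ/ at 4 rightward: 5 /i/ → [+RTR]; 6 /k/ transparent; 7 /š/ blocks.
From /ḍ/ at 4 leftward: 3 /k/ transparent; 2 /ṣ/ is itself a trigger — this domain ends here.
Targets with no active source: positions 9 12 stay [-emphatic].
[+RTR] positions on the surface: 1 2 4 5.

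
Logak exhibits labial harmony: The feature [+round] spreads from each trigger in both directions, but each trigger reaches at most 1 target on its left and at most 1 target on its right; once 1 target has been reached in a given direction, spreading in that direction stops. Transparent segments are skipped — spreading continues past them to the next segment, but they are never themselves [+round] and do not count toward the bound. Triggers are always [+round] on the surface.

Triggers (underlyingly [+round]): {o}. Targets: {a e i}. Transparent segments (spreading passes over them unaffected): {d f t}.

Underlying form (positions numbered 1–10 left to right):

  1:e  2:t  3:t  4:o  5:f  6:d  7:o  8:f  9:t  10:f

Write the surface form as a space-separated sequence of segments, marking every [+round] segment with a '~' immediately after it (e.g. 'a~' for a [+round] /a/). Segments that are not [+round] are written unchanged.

e~ t t o~ f d o~ f t f

From /o/ at 4 rightward: 5 /f/ transparent; 6 /d/ transparent; 7 /o/ is itself a trigger — this domain ends here.
From /o/ at 4 leftward: 3 /t/ transparent; 2 /t/ transparent; 1 /e/ → [+round]; bound reached.
From /o/ at 7 rightward: 8 /f/ transparent; 9 /t/ transparent; 10 /f/ transparent; word edge.
From /o/ at 7 leftward: 6 /d/ transparent; 5 /f/ transparent; 4 /o/ is itself a trigger — this domain ends here.
[+round] positions on the surface: 1 4 7.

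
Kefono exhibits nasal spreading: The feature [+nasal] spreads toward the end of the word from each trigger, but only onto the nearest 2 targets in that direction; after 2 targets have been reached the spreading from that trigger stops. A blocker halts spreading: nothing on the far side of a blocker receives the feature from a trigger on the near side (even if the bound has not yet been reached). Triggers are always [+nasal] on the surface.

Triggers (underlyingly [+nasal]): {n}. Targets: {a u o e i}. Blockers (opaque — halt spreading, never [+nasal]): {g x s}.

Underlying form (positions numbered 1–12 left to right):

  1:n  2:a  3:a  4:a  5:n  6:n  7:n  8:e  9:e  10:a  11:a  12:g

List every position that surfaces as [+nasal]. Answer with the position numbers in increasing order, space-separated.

From /n/ at 1 rightward: 2 /a/ → [+nasal]; 3 /a/ → [+nasal]; bound reached.
From /n/ at 5 rightward: 6 /n/ is itself a trigger — this domain ends here.
From /n/ at 6 rightward: 7 /n/ is itself a trigger — this domain ends here.
From /n/ at 7 rightward: 8 /e/ → [+nasal]; 9 /e/ → [+nasal]; bound reached.
Targets with no active source: positions 4 10 11 stay [-nasal].

1 2 3 5 6 7 8 9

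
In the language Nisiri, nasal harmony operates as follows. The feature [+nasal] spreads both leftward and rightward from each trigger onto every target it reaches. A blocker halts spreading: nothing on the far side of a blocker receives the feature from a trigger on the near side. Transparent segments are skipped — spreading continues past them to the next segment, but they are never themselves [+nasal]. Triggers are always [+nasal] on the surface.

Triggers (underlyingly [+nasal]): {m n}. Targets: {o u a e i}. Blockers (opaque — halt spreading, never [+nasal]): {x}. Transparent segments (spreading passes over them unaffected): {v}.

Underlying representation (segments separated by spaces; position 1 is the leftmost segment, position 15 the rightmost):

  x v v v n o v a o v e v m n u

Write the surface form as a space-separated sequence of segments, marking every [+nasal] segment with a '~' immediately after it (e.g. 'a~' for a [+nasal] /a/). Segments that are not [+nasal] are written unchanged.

From /n/ at 5 rightward: 6 /o/ → [+nasal]; 7 /v/ transparent; 8 /a/ → [+nasal]; 9 /o/ → [+nasal]; 10 /v/ transparent; 11 /e/ → [+nasal]; 12 /v/ transparent; 13 /m/ is itself a trigger — this domain ends here.
From /n/ at 5 leftward: 4 /v/ transparent; 3 /v/ transparent; 2 /v/ transparent; 1 /x/ blocks.
From /m/ at 13 rightward: 14 /n/ is itself a trigger — this domain ends here.
From /m/ at 13 leftward: 12 /v/ transparent; 11 /e/ → [+nasal]; 10 /v/ transparent; 9 /o/ → [+nasal]; 8 /a/ → [+nasal]; 7 /v/ transparent; 6 /o/ → [+nasal]; 5 /n/ is itself a trigger — this domain ends here.
From /n/ at 14 rightward: 15 /u/ → [+nasal]; word edge.
From /n/ at 14 leftward: 13 /m/ is itself a trigger — this domain ends here.
[+nasal] positions on the surface: 5 6 8 9 11 13 14 15.

x v v v n~ o~ v a~ o~ v e~ v m~ n~ u~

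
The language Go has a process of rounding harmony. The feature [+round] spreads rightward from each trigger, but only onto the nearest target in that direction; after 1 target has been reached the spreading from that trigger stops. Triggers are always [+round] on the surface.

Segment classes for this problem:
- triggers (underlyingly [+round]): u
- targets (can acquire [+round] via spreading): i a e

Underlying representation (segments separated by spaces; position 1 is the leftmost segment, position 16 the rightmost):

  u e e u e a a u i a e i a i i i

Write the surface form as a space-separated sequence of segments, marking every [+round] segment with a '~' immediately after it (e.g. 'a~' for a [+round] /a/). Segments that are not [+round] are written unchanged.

From /u/ at 1 rightward: 2 /e/ → [+round]; bound reached.
From /u/ at 4 rightward: 5 /e/ → [+round]; bound reached.
From /u/ at 8 rightward: 9 /i/ → [+round]; bound reached.
Targets with no active source: positions 3 6 7 10 11 12 13 14 15 16 stay [-round].
[+round] positions on the surface: 1 2 4 5 8 9.

u~ e~ e u~ e~ a a u~ i~ a e i a i i i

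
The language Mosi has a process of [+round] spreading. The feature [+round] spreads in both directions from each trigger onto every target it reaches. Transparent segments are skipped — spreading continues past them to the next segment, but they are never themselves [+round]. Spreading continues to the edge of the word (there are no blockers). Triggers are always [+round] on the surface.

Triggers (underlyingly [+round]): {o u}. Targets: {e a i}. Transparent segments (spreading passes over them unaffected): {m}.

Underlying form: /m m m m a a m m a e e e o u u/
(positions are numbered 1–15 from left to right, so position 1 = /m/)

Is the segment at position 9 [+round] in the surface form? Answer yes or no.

yes

From /o/ at 13 rightward: 14 /u/ is itself a trigger — this domain ends here.
From /o/ at 13 leftward: 12 /e/ → [+round]; 11 /e/ → [+round]; 10 /e/ → [+round]; 9 /a/ → [+round]; 8 /m/ transparent; 7 /m/ transparent; 6 /a/ → [+round]; 5 /a/ → [+round]; 4 /m/ transparent; 3 /m/ transparent; 2 /m/ transparent; 1 /m/ transparent; word edge.
From /u/ at 14 rightward: 15 /u/ is itself a trigger — this domain ends here.
From /u/ at 14 leftward: 13 /o/ is itself a trigger — this domain ends here.
From /u/ at 15 rightward: word edge.
From /u/ at 15 leftward: 14 /u/ is itself a trigger — this domain ends here.
[+round] positions on the surface: 5 6 9 10 11 12 13 14 15.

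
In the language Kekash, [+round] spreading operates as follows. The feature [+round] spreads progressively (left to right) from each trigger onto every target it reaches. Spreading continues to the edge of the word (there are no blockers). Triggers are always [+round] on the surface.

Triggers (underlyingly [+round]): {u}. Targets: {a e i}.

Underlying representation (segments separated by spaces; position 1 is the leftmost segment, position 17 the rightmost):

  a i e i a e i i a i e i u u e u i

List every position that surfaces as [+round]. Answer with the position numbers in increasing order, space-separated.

From /u/ at 13 rightward: 14 /u/ is itself a trigger — this domain ends here.
From /u/ at 14 rightward: 15 /e/ → [+round]; 16 /u/ is itself a trigger — this domain ends here.
From /u/ at 16 rightward: 17 /i/ → [+round]; word edge.
Targets with no active source: positions 1 2 3 4 5 6 7 8 9 10 11 12 stay [-round].

13 14 15 16 17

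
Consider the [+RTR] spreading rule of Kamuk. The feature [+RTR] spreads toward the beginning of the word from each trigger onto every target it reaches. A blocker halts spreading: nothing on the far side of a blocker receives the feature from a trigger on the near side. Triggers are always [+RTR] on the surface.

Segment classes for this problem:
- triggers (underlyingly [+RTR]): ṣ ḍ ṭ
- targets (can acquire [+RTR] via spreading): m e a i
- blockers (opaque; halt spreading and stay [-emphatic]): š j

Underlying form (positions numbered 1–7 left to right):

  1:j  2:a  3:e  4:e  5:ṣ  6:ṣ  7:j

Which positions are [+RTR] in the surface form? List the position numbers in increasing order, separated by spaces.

From /ṣ/ at 5 leftward: 4 /e/ → [+RTR]; 3 /e/ → [+RTR]; 2 /a/ → [+RTR]; 1 /j/ blocks.
From /ṣ/ at 6 leftward: 5 /ṣ/ is itself a trigger — this domain ends here.

2 3 4 5 6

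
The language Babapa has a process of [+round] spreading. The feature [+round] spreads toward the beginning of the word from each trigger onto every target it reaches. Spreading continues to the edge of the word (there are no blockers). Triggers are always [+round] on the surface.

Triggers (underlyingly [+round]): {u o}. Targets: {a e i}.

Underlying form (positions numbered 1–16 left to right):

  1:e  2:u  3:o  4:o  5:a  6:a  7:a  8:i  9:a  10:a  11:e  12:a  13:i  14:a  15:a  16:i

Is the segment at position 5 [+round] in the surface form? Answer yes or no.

From /u/ at 2 leftward: 1 /e/ → [+round]; word edge.
From /o/ at 3 leftward: 2 /u/ is itself a trigger — this domain ends here.
From /o/ at 4 leftward: 3 /o/ is itself a trigger — this domain ends here.
Targets with no active source: positions 5 6 7 8 9 10 11 12 13 14 15 16 stay [-round].
[+round] positions on the surface: 1 2 3 4.

no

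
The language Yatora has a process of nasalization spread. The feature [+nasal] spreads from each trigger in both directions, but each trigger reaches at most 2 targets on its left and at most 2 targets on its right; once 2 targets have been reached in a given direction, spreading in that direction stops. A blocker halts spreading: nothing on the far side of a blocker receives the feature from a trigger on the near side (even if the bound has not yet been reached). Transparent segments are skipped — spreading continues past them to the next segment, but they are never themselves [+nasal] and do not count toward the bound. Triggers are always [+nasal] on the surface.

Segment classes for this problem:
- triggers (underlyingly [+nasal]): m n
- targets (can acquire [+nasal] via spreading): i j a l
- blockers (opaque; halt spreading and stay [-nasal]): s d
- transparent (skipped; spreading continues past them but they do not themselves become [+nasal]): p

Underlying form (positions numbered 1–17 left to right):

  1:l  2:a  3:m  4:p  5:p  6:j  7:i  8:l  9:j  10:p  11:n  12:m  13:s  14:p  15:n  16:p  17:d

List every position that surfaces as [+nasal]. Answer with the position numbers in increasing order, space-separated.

1 2 3 6 7 8 9 11 12 15

From /m/ at 3 rightward: 4 /p/ transparent; 5 /p/ transparent; 6 /j/ → [+nasal]; 7 /i/ → [+nasal]; bound reached.
From /m/ at 3 leftward: 2 /a/ → [+nasal]; 1 /l/ → [+nasal]; bound reached.
From /n/ at 11 rightward: 12 /m/ is itself a trigger — this domain ends here.
From /n/ at 11 leftward: 10 /p/ transparent; 9 /j/ → [+nasal]; 8 /l/ → [+nasal]; bound reached.
From /m/ at 12 rightward: 13 /s/ blocks.
From /m/ at 12 leftward: 11 /n/ is itself a trigger — this domain ends here.
From /n/ at 15 rightward: 16 /p/ transparent; 17 /d/ blocks.
From /n/ at 15 leftward: 14 /p/ transparent; 13 /s/ blocks.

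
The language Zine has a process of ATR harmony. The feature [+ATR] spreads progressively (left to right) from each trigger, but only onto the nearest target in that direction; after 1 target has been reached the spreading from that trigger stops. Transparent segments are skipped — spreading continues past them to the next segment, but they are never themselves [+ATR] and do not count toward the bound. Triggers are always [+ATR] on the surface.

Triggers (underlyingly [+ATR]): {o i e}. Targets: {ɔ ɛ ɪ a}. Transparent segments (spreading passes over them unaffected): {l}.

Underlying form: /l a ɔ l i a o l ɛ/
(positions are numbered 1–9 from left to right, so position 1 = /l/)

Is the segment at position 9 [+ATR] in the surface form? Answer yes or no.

From /i/ at 5 rightward: 6 /a/ → [+ATR]; bound reached.
From /o/ at 7 rightward: 8 /l/ transparent; 9 /ɛ/ → [+ATR]; bound reached.
Targets with no active source: positions 2 3 stay [-ATR].
[+ATR] positions on the surface: 5 6 7 9.

yes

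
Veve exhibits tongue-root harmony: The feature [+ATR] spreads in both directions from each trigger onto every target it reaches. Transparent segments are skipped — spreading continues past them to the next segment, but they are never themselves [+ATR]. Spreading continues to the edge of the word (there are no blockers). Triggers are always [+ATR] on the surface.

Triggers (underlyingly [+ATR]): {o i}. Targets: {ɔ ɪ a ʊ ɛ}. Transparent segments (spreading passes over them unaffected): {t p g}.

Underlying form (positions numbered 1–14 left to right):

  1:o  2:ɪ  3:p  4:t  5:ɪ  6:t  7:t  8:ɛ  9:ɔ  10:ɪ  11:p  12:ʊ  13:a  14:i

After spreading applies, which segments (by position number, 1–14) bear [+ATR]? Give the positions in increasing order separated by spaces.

From /o/ at 1 rightward: 2 /ɪ/ → [+ATR]; 3 /p/ transparent; 4 /t/ transparent; 5 /ɪ/ → [+ATR]; 6 /t/ transparent; 7 /t/ transparent; 8 /ɛ/ → [+ATR]; 9 /ɔ/ → [+ATR]; 10 /ɪ/ → [+ATR]; 11 /p/ transparent; 12 /ʊ/ → [+ATR]; 13 /a/ → [+ATR]; 14 /i/ is itself a trigger — this domain ends here.
From /o/ at 1 leftward: word edge.
From /i/ at 14 rightward: word edge.
From /i/ at 14 leftward: 13 /a/ → [+ATR]; 12 /ʊ/ → [+ATR]; 11 /p/ transparent; 10 /ɪ/ → [+ATR]; 9 /ɔ/ → [+ATR]; 8 /ɛ/ → [+ATR]; 7 /t/ transparent; 6 /t/ transparent; 5 /ɪ/ → [+ATR]; 4 /t/ transparent; 3 /p/ transparent; 2 /ɪ/ → [+ATR]; 1 /o/ is itself a trigger — this domain ends here.

1 2 5 8 9 10 12 13 14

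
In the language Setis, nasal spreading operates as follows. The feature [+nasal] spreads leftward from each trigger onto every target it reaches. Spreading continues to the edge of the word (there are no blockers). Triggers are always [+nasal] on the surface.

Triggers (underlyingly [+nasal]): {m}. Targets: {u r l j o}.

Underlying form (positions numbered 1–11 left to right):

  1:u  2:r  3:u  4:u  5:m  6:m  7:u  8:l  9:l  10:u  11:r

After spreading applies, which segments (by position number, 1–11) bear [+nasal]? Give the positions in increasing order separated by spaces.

1 2 3 4 5 6

From /m/ at 5 leftward: 4 /u/ → [+nasal]; 3 /u/ → [+nasal]; 2 /r/ → [+nasal]; 1 /u/ → [+nasal]; word edge.
From /m/ at 6 leftward: 5 /m/ is itself a trigger — this domain ends here.
Targets with no active source: positions 7 8 9 10 11 stay [-nasal].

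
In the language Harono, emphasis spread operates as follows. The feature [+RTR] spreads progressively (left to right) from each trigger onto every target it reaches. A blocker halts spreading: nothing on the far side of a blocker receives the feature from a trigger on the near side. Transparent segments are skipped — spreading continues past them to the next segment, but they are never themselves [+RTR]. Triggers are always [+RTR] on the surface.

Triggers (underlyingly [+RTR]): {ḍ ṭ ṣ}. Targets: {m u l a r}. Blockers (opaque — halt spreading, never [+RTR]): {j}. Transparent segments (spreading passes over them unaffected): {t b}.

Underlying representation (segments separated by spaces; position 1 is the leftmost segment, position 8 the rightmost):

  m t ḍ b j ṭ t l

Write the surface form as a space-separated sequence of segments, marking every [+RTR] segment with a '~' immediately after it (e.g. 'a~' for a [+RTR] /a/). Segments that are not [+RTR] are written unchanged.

m t ḍ~ b j ṭ~ t l~

From /ḍ/ at 3 rightward: 4 /b/ transparent; 5 /j/ blocks.
From /ṭ/ at 6 rightward: 7 /t/ transparent; 8 /l/ → [+RTR]; word edge.
Target with no active source: position 1 stays [-emphatic].
[+RTR] positions on the surface: 3 6 8.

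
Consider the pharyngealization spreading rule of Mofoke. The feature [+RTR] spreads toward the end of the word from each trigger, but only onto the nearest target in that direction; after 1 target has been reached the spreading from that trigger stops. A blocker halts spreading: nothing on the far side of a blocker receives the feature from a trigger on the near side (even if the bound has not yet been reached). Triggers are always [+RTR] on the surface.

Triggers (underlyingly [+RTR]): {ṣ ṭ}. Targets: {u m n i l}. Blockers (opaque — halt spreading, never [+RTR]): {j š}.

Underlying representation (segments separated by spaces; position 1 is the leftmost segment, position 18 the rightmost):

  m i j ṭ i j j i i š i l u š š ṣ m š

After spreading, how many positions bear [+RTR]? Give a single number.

4

From /ṭ/ at 4 rightward: 5 /i/ → [+RTR]; bound reached.
From /ṣ/ at 16 rightward: 17 /m/ → [+RTR]; bound reached.
Targets with no active source: positions 1 2 8 9 11 12 13 stay [-emphatic].
[+RTR] positions on the surface: 4 5 16 17.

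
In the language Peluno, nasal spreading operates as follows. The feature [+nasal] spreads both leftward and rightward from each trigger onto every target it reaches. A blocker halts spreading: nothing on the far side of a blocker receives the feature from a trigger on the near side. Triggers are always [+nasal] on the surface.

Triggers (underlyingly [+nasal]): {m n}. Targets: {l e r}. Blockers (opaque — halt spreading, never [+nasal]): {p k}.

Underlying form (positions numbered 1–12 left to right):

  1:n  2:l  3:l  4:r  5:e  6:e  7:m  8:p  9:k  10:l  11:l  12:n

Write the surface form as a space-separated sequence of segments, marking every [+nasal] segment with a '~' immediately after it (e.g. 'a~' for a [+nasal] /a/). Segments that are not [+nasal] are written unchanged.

From /n/ at 1 rightward: 2 /l/ → [+nasal]; 3 /l/ → [+nasal]; 4 /r/ → [+nasal]; 5 /e/ → [+nasal]; 6 /e/ → [+nasal]; 7 /m/ is itself a trigger — this domain ends here.
From /n/ at 1 leftward: word edge.
From /m/ at 7 rightward: 8 /p/ blocks.
From /m/ at 7 leftward: 6 /e/ → [+nasal]; 5 /e/ → [+nasal]; 4 /r/ → [+nasal]; 3 /l/ → [+nasal]; 2 /l/ → [+nasal]; 1 /n/ is itself a trigger — this domain ends here.
From /n/ at 12 rightward: word edge.
From /n/ at 12 leftward: 11 /l/ → [+nasal]; 10 /l/ → [+nasal]; 9 /k/ blocks.
[+nasal] positions on the surface: 1 2 3 4 5 6 7 10 11 12.

n~ l~ l~ r~ e~ e~ m~ p k l~ l~ n~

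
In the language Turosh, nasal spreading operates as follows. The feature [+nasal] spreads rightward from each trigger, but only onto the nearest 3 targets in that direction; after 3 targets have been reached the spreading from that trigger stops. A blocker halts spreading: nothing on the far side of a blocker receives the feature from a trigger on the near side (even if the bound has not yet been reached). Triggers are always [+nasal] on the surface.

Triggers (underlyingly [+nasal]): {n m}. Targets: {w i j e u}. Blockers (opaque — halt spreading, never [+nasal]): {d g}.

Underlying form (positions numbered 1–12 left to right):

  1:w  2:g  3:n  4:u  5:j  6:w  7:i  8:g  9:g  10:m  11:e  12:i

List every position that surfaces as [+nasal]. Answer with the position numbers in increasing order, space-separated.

3 4 5 6 10 11 12

From /n/ at 3 rightward: 4 /u/ → [+nasal]; 5 /j/ → [+nasal]; 6 /w/ → [+nasal]; bound reached.
From /m/ at 10 rightward: 11 /e/ → [+nasal]; 12 /i/ → [+nasal]; word edge.
Targets with no active source: positions 1 7 stay [-nasal].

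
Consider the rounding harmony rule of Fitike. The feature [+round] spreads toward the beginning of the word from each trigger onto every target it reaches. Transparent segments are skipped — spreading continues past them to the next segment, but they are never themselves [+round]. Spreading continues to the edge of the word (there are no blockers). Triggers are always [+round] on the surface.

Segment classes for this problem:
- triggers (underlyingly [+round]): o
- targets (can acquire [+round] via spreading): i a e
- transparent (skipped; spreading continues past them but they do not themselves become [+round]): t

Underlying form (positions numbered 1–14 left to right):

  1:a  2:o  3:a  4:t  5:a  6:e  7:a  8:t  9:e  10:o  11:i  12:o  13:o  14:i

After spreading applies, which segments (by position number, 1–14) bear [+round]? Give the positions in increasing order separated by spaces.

1 2 3 5 6 7 9 10 11 12 13

From /o/ at 2 leftward: 1 /a/ → [+round]; word edge.
From /o/ at 10 leftward: 9 /e/ → [+round]; 8 /t/ transparent; 7 /a/ → [+round]; 6 /e/ → [+round]; 5 /a/ → [+round]; 4 /t/ transparent; 3 /a/ → [+round]; 2 /o/ is itself a trigger — this domain ends here.
From /o/ at 12 leftward: 11 /i/ → [+round]; 10 /o/ is itself a trigger — this domain ends here.
From /o/ at 13 leftward: 12 /o/ is itself a trigger — this domain ends here.
Target with no active source: position 14 stays [-round].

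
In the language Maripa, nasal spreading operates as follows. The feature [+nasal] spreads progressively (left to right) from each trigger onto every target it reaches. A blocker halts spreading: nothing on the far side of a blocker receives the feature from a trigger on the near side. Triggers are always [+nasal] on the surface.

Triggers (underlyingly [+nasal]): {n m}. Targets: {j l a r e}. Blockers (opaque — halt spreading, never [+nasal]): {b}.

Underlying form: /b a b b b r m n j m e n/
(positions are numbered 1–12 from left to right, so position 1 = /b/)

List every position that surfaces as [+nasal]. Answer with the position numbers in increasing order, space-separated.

From /m/ at 7 rightward: 8 /n/ is itself a trigger — this domain ends here.
From /n/ at 8 rightward: 9 /j/ → [+nasal]; 10 /m/ is itself a trigger — this domain ends here.
From /m/ at 10 rightward: 11 /e/ → [+nasal]; 12 /n/ is itself a trigger — this domain ends here.
From /n/ at 12 rightward: word edge.
Targets with no active source: positions 2 6 stay [-nasal].

7 8 9 10 11 12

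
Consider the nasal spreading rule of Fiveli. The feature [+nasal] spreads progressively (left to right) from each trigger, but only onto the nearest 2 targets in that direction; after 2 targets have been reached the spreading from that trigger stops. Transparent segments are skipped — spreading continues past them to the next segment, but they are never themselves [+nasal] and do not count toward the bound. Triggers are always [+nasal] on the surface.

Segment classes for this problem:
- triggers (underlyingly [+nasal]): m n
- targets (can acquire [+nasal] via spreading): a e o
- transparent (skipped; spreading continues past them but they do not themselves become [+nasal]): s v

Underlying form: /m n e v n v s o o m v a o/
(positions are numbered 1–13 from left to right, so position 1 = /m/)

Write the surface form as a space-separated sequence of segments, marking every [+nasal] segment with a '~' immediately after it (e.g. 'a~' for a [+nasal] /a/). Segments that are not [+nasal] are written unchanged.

From /m/ at 1 rightward: 2 /n/ is itself a trigger — this domain ends here.
From /n/ at 2 rightward: 3 /e/ → [+nasal]; 4 /v/ transparent; 5 /n/ is itself a trigger — this domain ends here.
From /n/ at 5 rightward: 6 /v/ transparent; 7 /s/ transparent; 8 /o/ → [+nasal]; 9 /o/ → [+nasal]; bound reached.
From /m/ at 10 rightward: 11 /v/ transparent; 12 /a/ → [+nasal]; 13 /o/ → [+nasal]; bound reached.
[+nasal] positions on the surface: 1 2 3 5 8 9 10 12 13.

m~ n~ e~ v n~ v s o~ o~ m~ v a~ o~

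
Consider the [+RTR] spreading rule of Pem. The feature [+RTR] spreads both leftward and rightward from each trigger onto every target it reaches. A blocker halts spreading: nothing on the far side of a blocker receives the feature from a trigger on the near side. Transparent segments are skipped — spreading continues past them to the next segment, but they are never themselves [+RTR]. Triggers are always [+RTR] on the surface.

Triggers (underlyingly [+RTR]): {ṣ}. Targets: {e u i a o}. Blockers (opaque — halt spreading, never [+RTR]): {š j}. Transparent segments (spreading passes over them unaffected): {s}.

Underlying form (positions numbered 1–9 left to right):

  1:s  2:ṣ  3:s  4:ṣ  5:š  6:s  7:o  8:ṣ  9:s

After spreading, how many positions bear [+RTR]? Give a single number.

From /ṣ/ at 2 rightward: 3 /s/ transparent; 4 /ṣ/ is itself a trigger — this domain ends here.
From /ṣ/ at 2 leftward: 1 /s/ transparent; word edge.
From /ṣ/ at 4 rightward: 5 /š/ blocks.
From /ṣ/ at 4 leftward: 3 /s/ transparent; 2 /ṣ/ is itself a trigger — this domain ends here.
From /ṣ/ at 8 rightward: 9 /s/ transparent; word edge.
From /ṣ/ at 8 leftward: 7 /o/ → [+RTR]; 6 /s/ transparent; 5 /š/ blocks.
[+RTR] positions on the surface: 2 4 7 8.

4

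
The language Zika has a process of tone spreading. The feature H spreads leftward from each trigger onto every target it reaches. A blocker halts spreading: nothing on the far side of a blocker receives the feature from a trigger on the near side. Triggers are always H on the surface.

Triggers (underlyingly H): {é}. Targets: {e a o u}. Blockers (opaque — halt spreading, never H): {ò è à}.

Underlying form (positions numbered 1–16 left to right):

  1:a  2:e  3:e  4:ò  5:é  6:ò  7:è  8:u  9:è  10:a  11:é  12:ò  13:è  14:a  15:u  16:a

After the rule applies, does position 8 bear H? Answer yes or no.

no

From /é/ at 5 leftward: 4 /ò/ blocks.
From /é/ at 11 leftward: 10 /a/ → H; 9 /è/ blocks.
Targets with no active source: positions 1 2 3 8 14 15 16 stay [-high tone].
H positions on the surface: 5 10 11.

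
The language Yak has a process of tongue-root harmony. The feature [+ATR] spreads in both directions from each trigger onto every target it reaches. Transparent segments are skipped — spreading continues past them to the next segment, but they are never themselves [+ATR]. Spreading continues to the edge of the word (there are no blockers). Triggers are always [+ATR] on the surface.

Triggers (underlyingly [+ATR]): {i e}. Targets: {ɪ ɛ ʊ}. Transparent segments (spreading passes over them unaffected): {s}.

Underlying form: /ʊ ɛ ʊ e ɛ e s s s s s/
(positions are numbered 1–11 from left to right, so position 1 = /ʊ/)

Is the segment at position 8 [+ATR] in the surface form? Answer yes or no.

no

From /e/ at 4 rightward: 5 /ɛ/ → [+ATR]; 6 /e/ is itself a trigger — this domain ends here.
From /e/ at 4 leftward: 3 /ʊ/ → [+ATR]; 2 /ɛ/ → [+ATR]; 1 /ʊ/ → [+ATR]; word edge.
From /e/ at 6 rightward: 7 /s/ transparent; 8 /s/ transparent; 9 /s/ transparent; 10 /s/ transparent; 11 /s/ transparent; word edge.
From /e/ at 6 leftward: 5 /ɛ/ → [+ATR]; 4 /e/ is itself a trigger — this domain ends here.
[+ATR] positions on the surface: 1 2 3 4 5 6.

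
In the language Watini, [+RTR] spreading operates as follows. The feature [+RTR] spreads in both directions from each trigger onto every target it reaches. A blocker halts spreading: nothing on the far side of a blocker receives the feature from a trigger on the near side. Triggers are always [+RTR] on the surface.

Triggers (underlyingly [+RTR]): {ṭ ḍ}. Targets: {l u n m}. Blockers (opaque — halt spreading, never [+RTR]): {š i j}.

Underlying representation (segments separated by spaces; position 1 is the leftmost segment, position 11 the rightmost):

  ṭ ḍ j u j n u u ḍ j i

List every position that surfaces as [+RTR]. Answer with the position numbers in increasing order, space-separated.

From /ṭ/ at 1 rightward: 2 /ḍ/ is itself a trigger — this domain ends here.
From /ṭ/ at 1 leftward: word edge.
From /ḍ/ at 2 rightward: 3 /j/ blocks.
From /ḍ/ at 2 leftward: 1 /ṭ/ is itself a trigger — this domain ends here.
From /ḍ/ at 9 rightward: 10 /j/ blocks.
From /ḍ/ at 9 leftward: 8 /u/ → [+RTR]; 7 /u/ → [+RTR]; 6 /n/ → [+RTR]; 5 /j/ blocks.
Target with no active source: position 4 stays [-emphatic].

1 2 6 7 8 9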